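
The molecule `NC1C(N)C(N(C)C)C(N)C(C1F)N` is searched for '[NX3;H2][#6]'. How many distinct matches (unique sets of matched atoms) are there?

[NX3;H2][#6] is the SMARTS for a primary amine: a trivalent nitrogen with two H attached to carbon.
The molecule carries 4 separate instances of a primary amino group (-NH2) meeting every constraint; each maps to a distinct set of atoms, giving 4 matches.

4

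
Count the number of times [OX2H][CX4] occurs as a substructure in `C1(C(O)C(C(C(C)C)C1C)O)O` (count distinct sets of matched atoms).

3

[OX2H][CX4] is the SMARTS for an aliphatic alcohol: a hydroxyl oxygen bound to an sp3 (X4) carbon.
The molecule carries 3 separate instances of a hydroxyl group (-OH) meeting every constraint; each maps to a distinct set of atoms, giving 3 matches.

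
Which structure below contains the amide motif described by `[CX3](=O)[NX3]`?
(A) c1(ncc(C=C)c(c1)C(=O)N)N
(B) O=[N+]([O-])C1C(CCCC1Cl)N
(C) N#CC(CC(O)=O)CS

[CX3](=O)[NX3] describes a carbonyl carbon bonded to a trivalent nitrogen (an amide).
(A) contains a primary amide (-C(=O)NH2), which satisfies every atom and bond constraint.
(B) has a primary amino group (-NH2) but the -NH2 is not attached to a carbonyl carbon.
(C) has a nitrile (-C#N) but the nitrile N is NX1 (triple-bonded), not NX3.
So the answer is (A).

A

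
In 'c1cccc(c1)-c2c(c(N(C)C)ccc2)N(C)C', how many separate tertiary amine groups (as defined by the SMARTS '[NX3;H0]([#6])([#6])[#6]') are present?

2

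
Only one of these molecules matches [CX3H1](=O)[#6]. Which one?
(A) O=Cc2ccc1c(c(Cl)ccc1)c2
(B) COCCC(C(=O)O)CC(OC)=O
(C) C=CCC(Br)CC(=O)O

A

[CX3H1](=O)[#6] describes an sp2 carbon with one H, double-bonded to O and single-bonded to carbon (an aldehyde).
(A) contains an aldehyde (-CHO), which satisfies every atom and bond constraint.
(B) has a methyl-ester group (-C(=O)OCH3) but the carbonyl carbon has H0, not H1.
(C) has a carboxylic acid group (-C(=O)OH) but the carbonyl carbon has H0 and is bonded to O, not H1.
So the answer is (A).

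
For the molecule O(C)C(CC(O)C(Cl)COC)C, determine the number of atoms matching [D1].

5

The query [D1] means: atom with exactly one heavy-atom neighbour (degree 1).
Check the 12 heavy atoms by environment: 3× C (D1) → match; 3× C (D3) → no; 2× C (D2) → no; 1× Cl (D1) → match; 2× O (D2) → no; 1× O (D1) → match.
Summing the matching environments: 3 + 1 + 1 = 5 matching atoms.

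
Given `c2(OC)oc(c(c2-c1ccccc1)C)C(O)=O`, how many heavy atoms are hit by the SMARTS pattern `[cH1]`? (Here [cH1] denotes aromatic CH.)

The query [cH1] means: aromatic carbon bearing exactly one hydrogen.
Check the 17 heavy atoms by environment: 1× o (aromatic, H0) → no; 5× c (aromatic, H0) → no; 1× C (H0) → no; 2× O (H0) → no; 1× O (H1) → no; 5× c (aromatic, H1) → match; 2× C (H3) → no.
That gives 5 matching atoms.

5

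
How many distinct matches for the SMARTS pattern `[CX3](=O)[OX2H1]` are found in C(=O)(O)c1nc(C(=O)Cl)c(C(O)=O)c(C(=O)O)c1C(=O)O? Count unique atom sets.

[CX3](=O)[OX2H1] is the SMARTS for a carboxylic acid: an sp2 carbon double-bonded to O and single-bonded to an -OH oxygen.
The molecule carries 4 separate instances of a carboxylic acid group (-C(=O)OH) meeting every constraint; each maps to a distinct set of atoms, giving 4 matches.

4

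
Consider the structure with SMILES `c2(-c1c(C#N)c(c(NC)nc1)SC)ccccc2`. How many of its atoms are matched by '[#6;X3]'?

11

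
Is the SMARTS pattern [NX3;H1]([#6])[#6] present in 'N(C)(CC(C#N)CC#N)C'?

No

The pattern [NX3;H1]([#6])[#6] describes a trivalent nitrogen with one H, bonded to two carbons — a secondary amine.
The closest candidate here is a dimethylamino group (-N(CH3)2), but the nitrogen has H0, not H1. No other fragment satisfies the full query, so there is no match.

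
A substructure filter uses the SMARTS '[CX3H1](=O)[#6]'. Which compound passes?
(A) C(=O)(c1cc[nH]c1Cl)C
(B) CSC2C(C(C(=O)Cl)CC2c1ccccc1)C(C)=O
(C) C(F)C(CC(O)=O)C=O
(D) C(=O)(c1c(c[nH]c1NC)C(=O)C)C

C

[CX3H1](=O)[#6] describes an sp2 carbon with one H, double-bonded to O and single-bonded to carbon (an aldehyde).
(A) has an acetyl/ketone group (-C(=O)CH3) but the carbonyl carbon has H0 (two carbon neighbours), not H1.
(B) has an acetyl/ketone group (-C(=O)CH3) but the carbonyl carbon has H0 (two carbon neighbours), not H1.
(C) contains an aldehyde (-CHO), which satisfies every atom and bond constraint.
(D) has an acetyl/ketone group (-C(=O)CH3) but the carbonyl carbon has H0 (two carbon neighbours), not H1.
So the answer is (C).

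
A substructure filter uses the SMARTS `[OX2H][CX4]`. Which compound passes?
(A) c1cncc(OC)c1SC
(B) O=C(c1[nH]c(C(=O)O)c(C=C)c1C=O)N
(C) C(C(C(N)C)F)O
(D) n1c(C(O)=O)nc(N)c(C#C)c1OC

C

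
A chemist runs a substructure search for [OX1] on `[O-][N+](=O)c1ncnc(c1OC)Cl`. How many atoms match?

2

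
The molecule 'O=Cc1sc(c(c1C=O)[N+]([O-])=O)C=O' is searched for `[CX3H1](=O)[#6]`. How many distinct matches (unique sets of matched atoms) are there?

[CX3H1](=O)[#6] is the SMARTS for an aldehyde: an sp2 carbon with one H, double-bonded to O and single-bonded to carbon.
The molecule carries 3 separate instances of an aldehyde (-CHO) meeting every constraint; each maps to a distinct set of atoms, giving 3 matches.

3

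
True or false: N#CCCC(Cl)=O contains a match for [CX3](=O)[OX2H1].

False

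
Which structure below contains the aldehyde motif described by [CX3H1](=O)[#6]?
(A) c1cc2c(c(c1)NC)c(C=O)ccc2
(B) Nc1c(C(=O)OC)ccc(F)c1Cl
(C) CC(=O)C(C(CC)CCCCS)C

[CX3H1](=O)[#6] describes an sp2 carbon with one H, double-bonded to O and single-bonded to carbon (an aldehyde).
(A) contains an aldehyde (-CHO), which satisfies every atom and bond constraint.
(B) has a methyl-ester group (-C(=O)OCH3) but the carbonyl carbon has H0, not H1.
(C) has an acetyl/ketone group (-C(=O)CH3) but the carbonyl carbon has H0 (two carbon neighbours), not H1.
So the answer is (A).

A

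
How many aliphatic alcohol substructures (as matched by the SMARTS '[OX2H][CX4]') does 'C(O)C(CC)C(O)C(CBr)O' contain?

3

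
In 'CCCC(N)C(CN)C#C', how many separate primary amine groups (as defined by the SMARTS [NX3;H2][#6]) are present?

[NX3;H2][#6] is the SMARTS for a primary amine: a trivalent nitrogen with two H attached to carbon.
The molecule carries 2 separate instances of a primary amino group (-NH2) meeting every constraint; each maps to a distinct set of atoms, giving 2 matches.

2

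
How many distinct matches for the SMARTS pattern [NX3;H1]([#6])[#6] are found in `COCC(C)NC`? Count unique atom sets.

1

[NX3;H1]([#6])[#6] is the SMARTS for a secondary amine: a trivalent nitrogen with one H, bonded to two carbons.
Exactly one fragment in the molecule meets all constraints, giving 1 match.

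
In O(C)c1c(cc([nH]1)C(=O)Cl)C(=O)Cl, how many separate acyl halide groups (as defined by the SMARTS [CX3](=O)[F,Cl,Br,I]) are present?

[CX3](=O)[F,Cl,Br,I] is the SMARTS for an acyl halide: a carbonyl carbon bonded to a halogen.
The molecule carries 2 separate instances of an acyl chloride (-C(=O)Cl) meeting every constraint; each maps to a distinct set of atoms, giving 2 matches.

2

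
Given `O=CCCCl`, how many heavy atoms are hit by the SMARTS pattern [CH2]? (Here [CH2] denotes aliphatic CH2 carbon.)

The query [CH2] means: aliphatic carbon with exactly two hydrogens.
Check the 5 heavy atoms by environment: 2× C (H2) → match; 1× Cl (H0) → no; 1× C (H1) → no; 1× O (H0) → no.
That gives 2 matching atoms.

2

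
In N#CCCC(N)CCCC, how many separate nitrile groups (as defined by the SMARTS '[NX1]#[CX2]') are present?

1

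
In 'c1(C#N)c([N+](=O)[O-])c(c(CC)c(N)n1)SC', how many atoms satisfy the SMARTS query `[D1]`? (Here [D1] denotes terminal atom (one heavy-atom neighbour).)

6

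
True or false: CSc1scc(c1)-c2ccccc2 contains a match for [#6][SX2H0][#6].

True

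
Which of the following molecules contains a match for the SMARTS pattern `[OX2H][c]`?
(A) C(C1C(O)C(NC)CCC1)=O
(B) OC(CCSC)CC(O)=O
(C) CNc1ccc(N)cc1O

C

[OX2H][c] describes a hydroxyl oxygen attached to an aromatic carbon (a phenol).
(A) has a hydroxyl group (-OH) but the -OH is on an aliphatic carbon, not an aromatic c.
(B) has a hydroxyl group (-OH) but the -OH is on an aliphatic carbon, not an aromatic c.
(C) contains a hydroxyl group (-OH), which satisfies every atom and bond constraint.
So the answer is (C).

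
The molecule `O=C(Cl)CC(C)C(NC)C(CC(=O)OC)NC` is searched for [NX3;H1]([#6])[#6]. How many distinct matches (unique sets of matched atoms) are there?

[NX3;H1]([#6])[#6] is the SMARTS for a secondary amine: a trivalent nitrogen with one H, bonded to two carbons.
The molecule carries 2 separate instances of an N-methylamino group (-NHCH3) meeting every constraint; each maps to a distinct set of atoms, giving 2 matches.

2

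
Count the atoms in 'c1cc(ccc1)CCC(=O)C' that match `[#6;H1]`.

The query [#6;H1] means: any carbon bearing exactly one hydrogen.
Check the 11 heavy atoms by environment: 2× C (H2) → no; 1× c (aromatic, H0) → no; 5× c (aromatic, H1) → match; 1× C (H0) → no; 1× O (H0) → no; 1× C (H3) → no.
That gives 5 matching atoms.

5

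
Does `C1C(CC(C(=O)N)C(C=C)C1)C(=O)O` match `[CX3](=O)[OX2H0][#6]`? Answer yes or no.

The pattern [CX3](=O)[OX2H0][#6] describes a carbonyl carbon bonded to an oxygen that is itself bonded to carbon (no H on that O) — an ester.
The closest candidate here is a carboxylic acid group (-C(=O)OH), but the singly-bonded O carries H (OX2H1, not H0). No other fragment satisfies the full query, so there is no match.

No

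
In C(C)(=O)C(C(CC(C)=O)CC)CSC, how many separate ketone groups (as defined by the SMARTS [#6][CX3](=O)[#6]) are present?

2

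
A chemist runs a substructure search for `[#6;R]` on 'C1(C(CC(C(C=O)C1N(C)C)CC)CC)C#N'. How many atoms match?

6

The query [#6;R] means: carbon that is part of a ring.
Check the 17 heavy atoms by environment: 6× C (in 6-ring) → match; 2× N (acyclic) → no; 8× C (acyclic) → no; 1× O (acyclic) → no.
That gives 6 matching atoms.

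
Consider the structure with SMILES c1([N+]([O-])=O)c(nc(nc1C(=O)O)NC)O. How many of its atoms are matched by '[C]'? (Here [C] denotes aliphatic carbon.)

2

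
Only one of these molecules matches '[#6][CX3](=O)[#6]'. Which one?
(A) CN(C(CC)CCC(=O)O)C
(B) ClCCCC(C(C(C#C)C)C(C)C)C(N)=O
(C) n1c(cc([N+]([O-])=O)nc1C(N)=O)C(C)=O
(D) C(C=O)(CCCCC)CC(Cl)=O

C

[#6][CX3](=O)[#6] describes a carbonyl carbon (no H) flanked by two carbons (a ketone).
(A) has a carboxylic acid group (-C(=O)OH) but one neighbour of the carbonyl carbon is O, not C.
(B) has a primary amide (-C(=O)NH2) but one neighbour of the carbonyl carbon is N, not C.
(C) contains an acetyl/ketone group (-C(=O)CH3), which satisfies every atom and bond constraint.
(D) has an aldehyde (-CHO) but the carbonyl carbon has H1, so it is not flanked by two carbons.
So the answer is (C).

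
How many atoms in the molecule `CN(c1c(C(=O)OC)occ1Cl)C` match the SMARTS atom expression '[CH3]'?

3

The query [CH3] means: aliphatic carbon with exactly three hydrogens.
Check the 13 heavy atoms by environment: 1× o (aromatic, H0) → no; 3× c (aromatic, H0) → no; 1× c (aromatic, H1) → no; 1× N (H0) → no; 3× C (H3) → match; 1× Cl (H0) → no; 1× C (H0) → no; 2× O (H0) → no.
That gives 3 matching atoms.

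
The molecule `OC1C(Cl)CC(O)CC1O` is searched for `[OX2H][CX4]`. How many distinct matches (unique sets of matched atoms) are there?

[OX2H][CX4] is the SMARTS for an aliphatic alcohol: a hydroxyl oxygen bound to an sp3 (X4) carbon.
The molecule carries 3 separate instances of a hydroxyl group (-OH) meeting every constraint; each maps to a distinct set of atoms, giving 3 matches.

3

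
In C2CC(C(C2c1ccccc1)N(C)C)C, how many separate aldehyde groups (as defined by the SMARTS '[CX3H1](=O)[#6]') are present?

0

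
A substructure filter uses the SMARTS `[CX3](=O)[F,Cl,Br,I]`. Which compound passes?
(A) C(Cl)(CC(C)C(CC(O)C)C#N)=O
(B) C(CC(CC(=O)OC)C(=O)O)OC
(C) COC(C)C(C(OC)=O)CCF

A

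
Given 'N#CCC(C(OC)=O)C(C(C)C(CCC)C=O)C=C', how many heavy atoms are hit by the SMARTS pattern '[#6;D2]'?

6

Check the 19 heavy atoms by environment: 6× C (D2) → match; 5× C (D3) → no; 2× O (D1) → no; 1× O (D2) → no; 4× C (D1) → no; 1× N (D1) → no.
That gives 6 matching atoms.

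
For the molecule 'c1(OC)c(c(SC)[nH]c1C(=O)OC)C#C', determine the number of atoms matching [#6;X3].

The query [#6;X3] means: any carbon (aromatic or not) with three total connections.
Check the 15 heavy atoms by environment: 1× n (aromatic, X3) → no; 4× c (aromatic, X3) → match; 2× C (X2) → no; 2× O (X2) → no; 3× C (X4) → no; 1× S (X2) → no; 1× C (X3) → match; 1× O (X1) → no.
Summing the matching environments: 4 + 1 = 5 matching atoms.

5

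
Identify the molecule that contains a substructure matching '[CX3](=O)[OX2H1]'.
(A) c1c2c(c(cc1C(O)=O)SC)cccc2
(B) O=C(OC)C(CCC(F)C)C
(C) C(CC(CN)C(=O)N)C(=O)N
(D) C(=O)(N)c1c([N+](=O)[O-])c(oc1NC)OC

A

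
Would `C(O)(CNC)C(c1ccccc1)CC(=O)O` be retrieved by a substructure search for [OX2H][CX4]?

Yes

The pattern [OX2H][CX4] describes a hydroxyl oxygen bound to an sp3 (X4) carbon — an aliphatic alcohol.
The molecule carries a hydroxyl group (-OH), whose atoms satisfy every constraint of the query, so the pattern matches.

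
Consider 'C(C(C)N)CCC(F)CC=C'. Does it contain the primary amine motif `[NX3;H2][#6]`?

Yes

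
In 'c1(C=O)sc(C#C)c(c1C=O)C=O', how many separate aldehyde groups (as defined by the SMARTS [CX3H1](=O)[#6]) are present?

3

[CX3H1](=O)[#6] is the SMARTS for an aldehyde: an sp2 carbon with one H, double-bonded to O and single-bonded to carbon.
The molecule carries 3 separate instances of an aldehyde (-CHO) meeting every constraint; each maps to a distinct set of atoms, giving 3 matches.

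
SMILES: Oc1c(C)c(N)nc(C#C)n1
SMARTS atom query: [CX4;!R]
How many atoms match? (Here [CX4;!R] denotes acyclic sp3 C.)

Check the 11 heavy atoms by environment: 2× n (aromatic, X2, in 6-ring) → no; 4× c (aromatic, X3, in 6-ring) → no; 2× C (X2, acyclic) → no; 1× N (X3, acyclic) → no; 1× C (X4, acyclic) → match; 1× O (X2, acyclic) → no.
That gives 1 matching atom.

1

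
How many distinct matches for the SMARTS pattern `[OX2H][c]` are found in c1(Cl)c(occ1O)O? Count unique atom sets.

[OX2H][c] is the SMARTS for a phenol: a hydroxyl oxygen attached to an aromatic carbon.
The molecule carries 2 separate instances of a hydroxyl group (-OH) meeting every constraint; each maps to a distinct set of atoms, giving 2 matches.

2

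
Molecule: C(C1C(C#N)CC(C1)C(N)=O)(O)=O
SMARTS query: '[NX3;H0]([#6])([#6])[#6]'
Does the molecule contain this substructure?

No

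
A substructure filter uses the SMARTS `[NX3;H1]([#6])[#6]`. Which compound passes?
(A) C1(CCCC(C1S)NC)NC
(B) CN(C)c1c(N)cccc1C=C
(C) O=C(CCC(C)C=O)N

A

[NX3;H1]([#6])[#6] describes a trivalent nitrogen with one H, bonded to two carbons (a secondary amine).
(A) contains an N-methylamino group (-NHCH3), which satisfies every atom and bond constraint.
(B) has a primary amino group (-NH2) but the nitrogen has H2 and only one carbon neighbour.
(C) has a primary amide (-C(=O)NH2) but the -C(=O)NH2 nitrogen has H2, not H1.
So the answer is (A).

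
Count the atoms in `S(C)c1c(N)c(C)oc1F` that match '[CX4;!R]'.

2

Check the 10 heavy atoms by environment: 1× o (aromatic, X2, in 5-ring) → no; 4× c (aromatic, X3, in 5-ring) → no; 1× S (X2, acyclic) → no; 2× C (X4, acyclic) → match; 1× F (X1, acyclic) → no; 1× N (X3, acyclic) → no.
That gives 2 matching atoms.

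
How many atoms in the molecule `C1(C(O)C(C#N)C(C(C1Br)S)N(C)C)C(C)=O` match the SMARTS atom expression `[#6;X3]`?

1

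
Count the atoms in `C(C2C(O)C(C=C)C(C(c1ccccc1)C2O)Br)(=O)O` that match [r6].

12

The query [r6] means: r6 matches atoms in a six-membered ring.
Check the 20 heavy atoms by environment: 6× C (in 6-ring) → match; 3× C (acyclic) → no; 4× O (acyclic) → no; 6× c (aromatic, in 6-ring) → match; 1× Br (acyclic) → no.
Summing the matching environments: 6 + 6 = 12 matching atoms.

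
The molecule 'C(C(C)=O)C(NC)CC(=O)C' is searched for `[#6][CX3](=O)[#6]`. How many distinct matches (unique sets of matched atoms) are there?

2

[#6][CX3](=O)[#6] is the SMARTS for a ketone: a carbonyl carbon (no H) flanked by two carbons.
The molecule carries 2 separate instances of an acetyl/ketone group (-C(=O)CH3) meeting every constraint; each maps to a distinct set of atoms, giving 2 matches.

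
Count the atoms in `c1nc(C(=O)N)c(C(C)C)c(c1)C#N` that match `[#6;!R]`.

5

Check the 14 heavy atoms by environment: 1× n (aromatic, in 6-ring) → no; 5× c (aromatic, in 6-ring) → no; 5× C (acyclic) → match; 1× O (acyclic) → no; 2× N (acyclic) → no.
That gives 5 matching atoms.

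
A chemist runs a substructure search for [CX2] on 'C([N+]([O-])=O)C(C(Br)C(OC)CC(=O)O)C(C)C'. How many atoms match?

0

The query [CX2] means: C with X2: aliphatic carbon with exactly 2 total connections.
Check the 17 heavy atoms by environment: 9× C (X4) → no; 1× C (X3) → no; 2× O (X1) → no; 2× O (X2) → no; 1× N (charge +1, X3) → no; 1× O (charge -1, X1) → no; 1× Br (X1) → no.
No environment satisfies the query, so 0 matching atoms.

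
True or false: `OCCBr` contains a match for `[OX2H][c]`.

The pattern [OX2H][c] describes a hydroxyl oxygen attached to an aromatic carbon — a phenol.
The closest candidate here is a hydroxyl group (-OH), but the -OH is on an aliphatic carbon, not an aromatic c. No other fragment satisfies the full query, so there is no match.

False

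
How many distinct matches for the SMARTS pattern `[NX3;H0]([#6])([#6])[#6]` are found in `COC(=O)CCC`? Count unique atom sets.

0

[NX3;H0]([#6])([#6])[#6] is the SMARTS for a tertiary amine: a trivalent nitrogen with no H, bonded to three carbons.
No fragment in the molecule satisfies every constraint, giving 0 matches.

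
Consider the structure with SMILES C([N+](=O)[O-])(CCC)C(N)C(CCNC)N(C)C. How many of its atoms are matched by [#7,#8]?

6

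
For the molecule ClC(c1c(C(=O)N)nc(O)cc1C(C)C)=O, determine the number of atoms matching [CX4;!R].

3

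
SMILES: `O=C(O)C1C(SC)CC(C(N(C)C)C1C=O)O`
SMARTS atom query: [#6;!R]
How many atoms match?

5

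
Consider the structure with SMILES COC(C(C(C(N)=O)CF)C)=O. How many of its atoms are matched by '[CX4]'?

5

Check the 12 heavy atoms by environment: 5× C (X4) → match; 1× F (X1) → no; 2× C (X3) → no; 2× O (X1) → no; 1× N (X3) → no; 1× O (X2) → no.
That gives 5 matching atoms.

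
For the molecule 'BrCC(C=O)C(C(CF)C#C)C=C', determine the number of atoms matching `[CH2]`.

Check the 13 heavy atoms by environment: 3× C (H2) → match; 6× C (H1) → no; 1× Br (H0) → no; 1× F (H0) → no; 1× O (H0) → no; 1× C (H0) → no.
That gives 3 matching atoms.

3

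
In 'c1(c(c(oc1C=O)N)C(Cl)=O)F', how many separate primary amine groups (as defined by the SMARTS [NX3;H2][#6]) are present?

1

[NX3;H2][#6] is the SMARTS for a primary amine: a trivalent nitrogen with two H attached to carbon.
Exactly one fragment in the molecule meets all constraints, giving 1 match.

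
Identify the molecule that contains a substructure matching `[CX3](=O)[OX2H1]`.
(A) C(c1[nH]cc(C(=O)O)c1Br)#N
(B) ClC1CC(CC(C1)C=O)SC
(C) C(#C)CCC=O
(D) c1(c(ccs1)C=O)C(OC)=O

A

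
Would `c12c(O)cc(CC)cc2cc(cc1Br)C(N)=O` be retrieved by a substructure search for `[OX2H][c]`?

Yes

The pattern [OX2H][c] describes a hydroxyl oxygen attached to an aromatic carbon — a phenol.
The molecule carries a hydroxyl group (-OH), whose atoms satisfy every constraint of the query, so the pattern matches.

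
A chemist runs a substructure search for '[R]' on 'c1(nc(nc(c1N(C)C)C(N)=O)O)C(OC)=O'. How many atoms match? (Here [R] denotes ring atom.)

6

The query [R] means: R matches any atom that is part of a ring.
Check the 17 heavy atoms by environment: 2× n (aromatic, in 6-ring) → match; 4× c (aromatic, in 6-ring) → match; 2× N (acyclic) → no; 5× C (acyclic) → no; 4× O (acyclic) → no.
Summing the matching environments: 2 + 4 = 6 matching atoms.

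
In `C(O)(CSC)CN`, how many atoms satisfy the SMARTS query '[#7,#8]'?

2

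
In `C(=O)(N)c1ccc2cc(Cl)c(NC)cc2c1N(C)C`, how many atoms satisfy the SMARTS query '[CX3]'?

The query [CX3] means: C with X3: aliphatic carbon with exactly 3 total connections.
Check the 19 heavy atoms by environment: 10× c (aromatic, X3) → no; 3× N (X3) → no; 3× C (X4) → no; 1× Cl (X1) → no; 1× C (X3) → match; 1× O (X1) → no.
That gives 1 matching atom.

1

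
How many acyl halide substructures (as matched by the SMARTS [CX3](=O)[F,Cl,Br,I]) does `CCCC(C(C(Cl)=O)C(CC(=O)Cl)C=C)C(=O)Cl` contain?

3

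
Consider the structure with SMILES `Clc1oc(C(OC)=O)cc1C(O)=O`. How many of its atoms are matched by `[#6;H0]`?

5

The query [#6;H0] means: any carbon with no attached hydrogen.
Check the 13 heavy atoms by environment: 1× o (aromatic, H0) → no; 3× c (aromatic, H0) → match; 1× c (aromatic, H1) → no; 2× C (H0) → match; 3× O (H0) → no; 1× C (H3) → no; 1× Cl (H0) → no; 1× O (H1) → no.
Summing the matching environments: 3 + 2 = 5 matching atoms.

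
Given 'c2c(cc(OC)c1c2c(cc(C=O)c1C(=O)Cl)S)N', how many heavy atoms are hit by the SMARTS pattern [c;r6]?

10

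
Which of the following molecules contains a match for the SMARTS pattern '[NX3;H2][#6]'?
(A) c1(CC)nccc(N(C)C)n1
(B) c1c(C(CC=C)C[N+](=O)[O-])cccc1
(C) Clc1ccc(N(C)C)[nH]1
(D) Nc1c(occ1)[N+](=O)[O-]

D

[NX3;H2][#6] describes a trivalent nitrogen with two H attached to carbon (a primary amine).
(A) has a dimethylamino group (-N(CH3)2) but the nitrogen has H0, not H2.
(B) has a nitro group (-[N+](=O)[O-]) but the nitrogen is [N+] with no H, not NX3H2.
(C) has a dimethylamino group (-N(CH3)2) but the nitrogen has H0, not H2.
(D) contains a primary amino group (-NH2), which satisfies every atom and bond constraint.
So the answer is (D).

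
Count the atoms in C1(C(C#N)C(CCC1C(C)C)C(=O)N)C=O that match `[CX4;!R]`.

The query [CX4;!R] means: aliphatic carbon with four total connections, not in a ring.
Check the 16 heavy atoms by environment: 6× C (X4, in 6-ring) → no; 2× C (X3, acyclic) → no; 2× O (X1, acyclic) → no; 1× N (X3, acyclic) → no; 3× C (X4, acyclic) → match; 1× C (X2, acyclic) → no; 1× N (X1, acyclic) → no.
That gives 3 matching atoms.

3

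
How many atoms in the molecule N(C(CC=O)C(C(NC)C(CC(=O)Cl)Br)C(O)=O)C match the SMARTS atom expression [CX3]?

3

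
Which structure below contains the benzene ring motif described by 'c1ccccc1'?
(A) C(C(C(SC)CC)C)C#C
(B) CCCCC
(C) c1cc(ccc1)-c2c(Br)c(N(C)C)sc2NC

c1ccccc1 describes six aromatic carbons in a ring (a benzene ring).
(A) has a methyl group (-CH3) but no six-membered all-carbon aromatic ring is present.
(B) has a methyl group (-CH3) but no six-membered all-carbon aromatic ring is present.
(C) contains a phenyl ring, which satisfies every atom and bond constraint.
So the answer is (C).

C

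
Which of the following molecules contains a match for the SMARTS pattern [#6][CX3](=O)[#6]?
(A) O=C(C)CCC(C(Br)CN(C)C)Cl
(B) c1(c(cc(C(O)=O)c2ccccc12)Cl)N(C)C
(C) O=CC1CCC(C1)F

[#6][CX3](=O)[#6] describes a carbonyl carbon (no H) flanked by two carbons (a ketone).
(A) contains an acetyl/ketone group (-C(=O)CH3), which satisfies every atom and bond constraint.
(B) has a carboxylic acid group (-C(=O)OH) but one neighbour of the carbonyl carbon is O, not C.
(C) has an aldehyde (-CHO) but the carbonyl carbon has H1, so it is not flanked by two carbons.
So the answer is (A).

A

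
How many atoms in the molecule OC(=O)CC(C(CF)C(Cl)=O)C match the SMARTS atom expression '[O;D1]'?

3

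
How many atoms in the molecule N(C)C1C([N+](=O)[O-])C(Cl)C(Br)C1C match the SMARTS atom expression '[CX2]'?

0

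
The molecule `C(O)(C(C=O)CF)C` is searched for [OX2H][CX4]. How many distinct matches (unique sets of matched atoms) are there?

1

[OX2H][CX4] is the SMARTS for an aliphatic alcohol: a hydroxyl oxygen bound to an sp3 (X4) carbon.
Exactly one fragment in the molecule meets all constraints, giving 1 match.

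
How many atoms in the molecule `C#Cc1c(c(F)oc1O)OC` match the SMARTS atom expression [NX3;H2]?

0

The query [NX3;H2] means: aliphatic N with 3 total connections, two of them H — an -NH2 nitrogen (amine or amide).
Check the 11 heavy atoms by environment: 1× o (aromatic, H0, X2) → no; 4× c (aromatic, H0, X3) → no; 1× F (H0, X1) → no; 1× O (H0, X2) → no; 1× C (H3, X4) → no; 1× C (H0, X2) → no; 1× C (H1, X2) → no; 1× O (H1, X2) → no.
No environment satisfies the query, so 0 matching atoms.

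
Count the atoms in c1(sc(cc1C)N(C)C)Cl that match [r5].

The query [r5] means: r5 matches atoms in a five-membered ring.
Check the 10 heavy atoms by environment: 1× s (aromatic, in 5-ring) → match; 4× c (aromatic, in 5-ring) → match; 1× N (acyclic) → no; 3× C (acyclic) → no; 1× Cl (acyclic) → no.
Summing the matching environments: 1 + 4 = 5 matching atoms.

5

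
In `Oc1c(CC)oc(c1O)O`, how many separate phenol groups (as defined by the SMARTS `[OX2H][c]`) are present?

[OX2H][c] is the SMARTS for a phenol: a hydroxyl oxygen attached to an aromatic carbon.
The molecule carries 3 separate instances of a hydroxyl group (-OH) meeting every constraint; each maps to a distinct set of atoms, giving 3 matches.

3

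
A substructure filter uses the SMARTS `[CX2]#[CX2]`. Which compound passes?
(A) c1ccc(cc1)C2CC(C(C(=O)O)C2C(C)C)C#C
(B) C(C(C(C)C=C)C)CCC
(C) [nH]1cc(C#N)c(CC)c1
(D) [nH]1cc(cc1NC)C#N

[CX2]#[CX2] describes a carbon-carbon triple bond (an alkyne).
(A) contains an ethynyl group (-C#CH), which satisfies every atom and bond constraint.
(B) has a vinyl group (-CH=CH2) but the C=C is a double bond; both carbons are CX3, not CX2.
(C) has a nitrile (-C#N) but the triple bond is C#N, not C#C.
(D) has a nitrile (-C#N) but the triple bond is C#N, not C#C.
So the answer is (A).

A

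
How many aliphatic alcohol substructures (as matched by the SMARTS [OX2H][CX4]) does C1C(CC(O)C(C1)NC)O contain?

2

[OX2H][CX4] is the SMARTS for an aliphatic alcohol: a hydroxyl oxygen bound to an sp3 (X4) carbon.
The molecule carries 2 separate instances of a hydroxyl group (-OH) meeting every constraint; each maps to a distinct set of atoms, giving 2 matches.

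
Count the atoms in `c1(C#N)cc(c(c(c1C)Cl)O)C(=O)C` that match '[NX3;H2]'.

0

The query [NX3;H2] means: aliphatic N with 3 total connections, two of them H — an -NH2 nitrogen (amine or amide).
Check the 14 heavy atoms by environment: 5× c (aromatic, H0, X3) → no; 1× c (aromatic, H1, X3) → no; 1× C (H0, X3) → no; 1× O (H0, X1) → no; 2× C (H3, X4) → no; 1× O (H1, X2) → no; 1× Cl (H0, X1) → no; 1× C (H0, X2) → no; 1× N (H0, X1) → no.
No environment satisfies the query, so 0 matching atoms.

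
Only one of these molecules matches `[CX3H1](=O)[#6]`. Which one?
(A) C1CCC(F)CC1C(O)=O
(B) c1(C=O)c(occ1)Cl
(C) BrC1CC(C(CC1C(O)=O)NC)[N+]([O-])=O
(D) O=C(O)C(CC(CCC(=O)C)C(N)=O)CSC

[CX3H1](=O)[#6] describes an sp2 carbon with one H, double-bonded to O and single-bonded to carbon (an aldehyde).
(A) has a carboxylic acid group (-C(=O)OH) but the carbonyl carbon has H0 and is bonded to O, not H1.
(B) contains an aldehyde (-CHO), which satisfies every atom and bond constraint.
(C) has a carboxylic acid group (-C(=O)OH) but the carbonyl carbon has H0 and is bonded to O, not H1.
(D) has an acetyl/ketone group (-C(=O)CH3) but the carbonyl carbon has H0 (two carbon neighbours), not H1.
So the answer is (B).

B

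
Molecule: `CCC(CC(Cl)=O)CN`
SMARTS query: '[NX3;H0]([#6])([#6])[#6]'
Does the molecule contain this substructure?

No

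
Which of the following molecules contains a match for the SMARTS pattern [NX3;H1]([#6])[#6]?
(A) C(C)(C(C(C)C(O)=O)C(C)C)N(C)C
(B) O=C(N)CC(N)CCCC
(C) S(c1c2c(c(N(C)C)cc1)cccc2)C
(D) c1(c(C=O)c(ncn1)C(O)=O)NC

D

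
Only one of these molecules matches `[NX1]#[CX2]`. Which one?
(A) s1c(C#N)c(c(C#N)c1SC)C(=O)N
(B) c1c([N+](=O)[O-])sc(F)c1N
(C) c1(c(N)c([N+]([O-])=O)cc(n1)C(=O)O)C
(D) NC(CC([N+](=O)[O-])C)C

A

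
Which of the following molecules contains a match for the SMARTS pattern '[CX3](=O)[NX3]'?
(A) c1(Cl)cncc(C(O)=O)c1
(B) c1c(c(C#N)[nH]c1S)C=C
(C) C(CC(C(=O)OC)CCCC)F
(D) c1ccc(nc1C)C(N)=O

D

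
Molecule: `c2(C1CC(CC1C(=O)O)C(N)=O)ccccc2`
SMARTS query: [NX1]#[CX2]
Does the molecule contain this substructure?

The pattern [NX1]#[CX2] describes a nitrogen triple-bonded to a two-connected carbon — a nitrile.
The closest candidate here is a primary amide (-C(=O)NH2), but the nitrogen is NX3, not NX1. No other fragment satisfies the full query, so there is no match.

No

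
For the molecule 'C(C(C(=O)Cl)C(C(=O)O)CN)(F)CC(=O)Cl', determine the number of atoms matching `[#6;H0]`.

3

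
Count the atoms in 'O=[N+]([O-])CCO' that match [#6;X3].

0

The query [#6;X3] means: any carbon (aromatic or not) with three total connections.
Check the 6 heavy atoms by environment: 2× C (X4) → no; 1× O (X2) → no; 1× N (charge +1, X3) → no; 1× O (charge -1, X1) → no; 1× O (X1) → no.
No environment satisfies the query, so 0 matching atoms.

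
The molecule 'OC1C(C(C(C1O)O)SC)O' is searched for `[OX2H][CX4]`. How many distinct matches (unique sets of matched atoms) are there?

4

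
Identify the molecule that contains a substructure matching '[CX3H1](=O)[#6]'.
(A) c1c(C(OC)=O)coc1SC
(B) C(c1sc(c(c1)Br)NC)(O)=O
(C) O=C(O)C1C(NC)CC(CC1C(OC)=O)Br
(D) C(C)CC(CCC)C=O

D

[CX3H1](=O)[#6] describes an sp2 carbon with one H, double-bonded to O and single-bonded to carbon (an aldehyde).
(A) has a methyl-ester group (-C(=O)OCH3) but the carbonyl carbon has H0, not H1.
(B) has a carboxylic acid group (-C(=O)OH) but the carbonyl carbon has H0 and is bonded to O, not H1.
(C) has a carboxylic acid group (-C(=O)OH) but the carbonyl carbon has H0 and is bonded to O, not H1.
(D) contains an aldehyde (-CHO), which satisfies every atom and bond constraint.
So the answer is (D).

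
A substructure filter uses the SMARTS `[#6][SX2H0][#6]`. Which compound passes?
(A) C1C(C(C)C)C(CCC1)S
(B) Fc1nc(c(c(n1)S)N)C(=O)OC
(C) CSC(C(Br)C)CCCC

C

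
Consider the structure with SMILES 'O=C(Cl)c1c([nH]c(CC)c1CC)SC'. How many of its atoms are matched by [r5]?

5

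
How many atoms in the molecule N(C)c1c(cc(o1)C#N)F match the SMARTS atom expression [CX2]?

1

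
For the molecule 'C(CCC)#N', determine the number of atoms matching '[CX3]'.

The query [CX3] means: C with X3: aliphatic carbon with exactly 3 total connections.
Check the 5 heavy atoms by environment: 3× C (X4) → no; 1× C (X2) → no; 1× N (X1) → no.
No environment satisfies the query, so 0 matching atoms.

0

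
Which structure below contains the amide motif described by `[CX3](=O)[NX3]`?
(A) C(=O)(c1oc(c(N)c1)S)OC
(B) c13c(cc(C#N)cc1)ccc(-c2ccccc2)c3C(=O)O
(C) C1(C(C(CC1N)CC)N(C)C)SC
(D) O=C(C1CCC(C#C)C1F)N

D

[CX3](=O)[NX3] describes a carbonyl carbon bonded to a trivalent nitrogen (an amide).
(A) has a primary amino group (-NH2) but the -NH2 is not attached to a carbonyl carbon.
(B) has a nitrile (-C#N) but the nitrile N is NX1 (triple-bonded), not NX3.
(C) has a primary amino group (-NH2) but the -NH2 is not attached to a carbonyl carbon.
(D) contains a primary amide (-C(=O)NH2), which satisfies every atom and bond constraint.
So the answer is (D).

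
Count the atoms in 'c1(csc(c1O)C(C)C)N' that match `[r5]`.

5

Check the 10 heavy atoms by environment: 1× s (aromatic, in 5-ring) → match; 4× c (aromatic, in 5-ring) → match; 1× N (acyclic) → no; 1× O (acyclic) → no; 3× C (acyclic) → no.
Summing the matching environments: 1 + 4 = 5 matching atoms.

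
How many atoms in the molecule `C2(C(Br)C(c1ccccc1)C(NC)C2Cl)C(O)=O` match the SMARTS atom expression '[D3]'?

7

The query [D3] means: atom with exactly three heavy-atom neighbours.
Check the 18 heavy atoms by environment: 6× C (D3) → match; 2× O (D1) → no; 1× Br (D1) → no; 1× Cl (D1) → no; 1× c (aromatic, D3) → match; 5× c (aromatic, D2) → no; 1× N (D2) → no; 1× C (D1) → no.
Summing the matching environments: 6 + 1 = 7 matching atoms.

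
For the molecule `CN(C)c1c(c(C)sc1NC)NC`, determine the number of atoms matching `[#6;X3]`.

4

The query [#6;X3] means: any carbon (aromatic or not) with three total connections.
Check the 13 heavy atoms by environment: 1× s (aromatic, X2) → no; 4× c (aromatic, X3) → match; 3× N (X3) → no; 5× C (X4) → no.
That gives 4 matching atoms.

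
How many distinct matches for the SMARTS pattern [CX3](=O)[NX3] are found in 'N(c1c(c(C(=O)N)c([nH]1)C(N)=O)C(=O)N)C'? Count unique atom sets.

[CX3](=O)[NX3] is the SMARTS for an amide: a carbonyl carbon bonded to a trivalent nitrogen.
The molecule carries 3 separate instances of a primary amide (-C(=O)NH2) meeting every constraint; each maps to a distinct set of atoms, giving 3 matches.

3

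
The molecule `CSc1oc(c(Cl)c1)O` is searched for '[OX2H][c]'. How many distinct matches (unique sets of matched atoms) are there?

1

[OX2H][c] is the SMARTS for a phenol: a hydroxyl oxygen attached to an aromatic carbon.
Exactly one fragment in the molecule meets all constraints, giving 1 match.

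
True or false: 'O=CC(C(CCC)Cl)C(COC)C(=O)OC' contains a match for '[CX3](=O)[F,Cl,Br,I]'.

False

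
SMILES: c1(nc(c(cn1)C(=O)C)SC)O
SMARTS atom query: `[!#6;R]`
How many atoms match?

The query [!#6;R] means: non-carbon atom that is part of a ring.
Check the 12 heavy atoms by environment: 2× n (aromatic, in 6-ring) → match; 4× c (aromatic, in 6-ring) → no; 2× O (acyclic) → no; 3× C (acyclic) → no; 1× S (acyclic) → no.
That gives 2 matching atoms.

2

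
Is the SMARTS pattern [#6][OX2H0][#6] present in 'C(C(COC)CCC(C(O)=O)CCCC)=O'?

Yes

The pattern [#6][OX2H0][#6] describes an aliphatic oxygen bridging two carbons with no H on the oxygen — an ether.
The molecule carries a methoxy ether (-OCH3), whose atoms satisfy every constraint of the query, so the pattern matches.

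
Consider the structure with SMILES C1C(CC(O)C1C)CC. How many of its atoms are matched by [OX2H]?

Check the 9 heavy atoms by environment: 3× C (H1, X4) → no; 3× C (H2, X4) → no; 1× O (H1, X2) → match; 2× C (H3, X4) → no.
That gives 1 matching atom.

1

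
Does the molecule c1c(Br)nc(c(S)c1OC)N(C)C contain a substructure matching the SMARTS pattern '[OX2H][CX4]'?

No

The pattern [OX2H][CX4] describes a hydroxyl oxygen bound to an sp3 (X4) carbon — an aliphatic alcohol.
The closest candidate here is a methoxy ether (-OCH3), but the oxygen has H0 (ether), not H1. No other fragment satisfies the full query, so there is no match.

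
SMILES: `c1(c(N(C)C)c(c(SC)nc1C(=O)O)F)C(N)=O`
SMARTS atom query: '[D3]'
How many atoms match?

8

Check the 18 heavy atoms by environment: 1× n (aromatic, D2) → no; 5× c (aromatic, D3) → match; 1× N (D3) → match; 3× C (D1) → no; 1× S (D2) → no; 1× F (D1) → no; 2× C (D3) → match; 3× O (D1) → no; 1× N (D1) → no.
Summing the matching environments: 5 + 1 + 2 = 8 matching atoms.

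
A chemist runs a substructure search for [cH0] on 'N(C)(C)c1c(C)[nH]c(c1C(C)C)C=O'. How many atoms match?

4

The query [cH0] means: aromatic carbon with no attached hydrogen (substituted or ring-fusion).
Check the 14 heavy atoms by environment: 1× n (aromatic, H1) → no; 4× c (aromatic, H0) → match; 5× C (H3) → no; 2× C (H1) → no; 1× O (H0) → no; 1× N (H0) → no.
That gives 4 matching atoms.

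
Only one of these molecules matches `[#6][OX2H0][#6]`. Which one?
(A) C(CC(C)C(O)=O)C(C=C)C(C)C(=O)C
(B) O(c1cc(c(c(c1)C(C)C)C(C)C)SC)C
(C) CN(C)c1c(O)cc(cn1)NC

[#6][OX2H0][#6] describes an aliphatic oxygen bridging two carbons with no H on the oxygen (an ether).
(A) has a carboxylic acid group (-C(=O)OH) but the -OH oxygen has H1; the =O is OX1, not OX2.
(B) contains a methoxy ether (-OCH3), which satisfies every atom and bond constraint.
(C) has a hydroxyl group (-OH) but the oxygen has H1, not H0 bridging two carbons.
So the answer is (B).

B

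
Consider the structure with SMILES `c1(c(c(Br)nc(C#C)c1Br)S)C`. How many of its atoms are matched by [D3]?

5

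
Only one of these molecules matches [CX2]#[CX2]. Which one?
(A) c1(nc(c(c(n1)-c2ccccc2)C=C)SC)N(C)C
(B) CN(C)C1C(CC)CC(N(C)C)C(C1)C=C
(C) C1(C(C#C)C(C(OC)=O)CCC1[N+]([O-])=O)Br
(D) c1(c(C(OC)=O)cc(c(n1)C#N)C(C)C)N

C

[CX2]#[CX2] describes a carbon-carbon triple bond (an alkyne).
(A) has a vinyl group (-CH=CH2) but the C=C is a double bond; both carbons are CX3, not CX2.
(B) has a vinyl group (-CH=CH2) but the C=C is a double bond; both carbons are CX3, not CX2.
(C) contains an ethynyl group (-C#CH), which satisfies every atom and bond constraint.
(D) has a nitrile (-C#N) but the triple bond is C#N, not C#C.
So the answer is (C).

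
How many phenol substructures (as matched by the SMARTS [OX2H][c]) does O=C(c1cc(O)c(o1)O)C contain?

2

[OX2H][c] is the SMARTS for a phenol: a hydroxyl oxygen attached to an aromatic carbon.
The molecule carries 2 separate instances of a hydroxyl group (-OH) meeting every constraint; each maps to a distinct set of atoms, giving 2 matches.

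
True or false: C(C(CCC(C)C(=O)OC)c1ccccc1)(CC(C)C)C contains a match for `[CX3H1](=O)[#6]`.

False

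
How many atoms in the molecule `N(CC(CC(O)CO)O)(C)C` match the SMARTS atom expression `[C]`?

The query [C] means: uppercase C matches aliphatic (non-aromatic) carbon only.
Check the 11 heavy atoms by environment: 7× C → match; 3× O → no; 1× N → no.
That gives 7 matching atoms.

7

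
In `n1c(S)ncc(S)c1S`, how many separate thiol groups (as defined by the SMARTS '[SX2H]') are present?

3

[SX2H] is the SMARTS for a thiol: an aliphatic sulfur with two connections, one being H.
The molecule carries 3 separate instances of a thiol (-SH) meeting every constraint; each maps to a distinct set of atoms, giving 3 matches.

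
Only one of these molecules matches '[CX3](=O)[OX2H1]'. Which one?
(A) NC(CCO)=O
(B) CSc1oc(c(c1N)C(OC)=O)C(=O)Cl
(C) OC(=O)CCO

C

[CX3](=O)[OX2H1] describes an sp2 carbon double-bonded to O and single-bonded to an -OH oxygen (a carboxylic acid).
(A) has a primary amide (-C(=O)NH2) but the carbonyl is bonded to N, not to an -OH oxygen.
(B) has a methyl-ester group (-C(=O)OCH3) but the singly-bonded O has no H (OX2H0, not OX2H1).
(C) contains a carboxylic acid group (-C(=O)OH), which satisfies every atom and bond constraint.
So the answer is (C).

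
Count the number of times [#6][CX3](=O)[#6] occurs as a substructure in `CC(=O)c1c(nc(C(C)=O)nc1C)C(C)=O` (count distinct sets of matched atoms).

3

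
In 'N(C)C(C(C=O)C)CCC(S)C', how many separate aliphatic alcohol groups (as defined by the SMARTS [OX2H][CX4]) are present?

[OX2H][CX4] is the SMARTS for an aliphatic alcohol: a hydroxyl oxygen bound to an sp3 (X4) carbon.
No fragment in the molecule satisfies every constraint, giving 0 matches.

0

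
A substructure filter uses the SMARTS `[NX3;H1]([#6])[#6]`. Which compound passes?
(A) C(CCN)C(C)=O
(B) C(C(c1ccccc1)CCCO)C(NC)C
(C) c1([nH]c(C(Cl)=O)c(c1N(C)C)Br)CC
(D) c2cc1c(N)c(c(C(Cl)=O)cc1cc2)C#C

[NX3;H1]([#6])[#6] describes a trivalent nitrogen with one H, bonded to two carbons (a secondary amine).
(A) has a primary amino group (-NH2) but the nitrogen has H2 and only one carbon neighbour.
(B) contains an N-methylamino group (-NHCH3), which satisfies every atom and bond constraint.
(C) has a dimethylamino group (-N(CH3)2) but the nitrogen has H0, not H1.
(D) has a primary amino group (-NH2) but the nitrogen has H2 and only one carbon neighbour.
So the answer is (B).

B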